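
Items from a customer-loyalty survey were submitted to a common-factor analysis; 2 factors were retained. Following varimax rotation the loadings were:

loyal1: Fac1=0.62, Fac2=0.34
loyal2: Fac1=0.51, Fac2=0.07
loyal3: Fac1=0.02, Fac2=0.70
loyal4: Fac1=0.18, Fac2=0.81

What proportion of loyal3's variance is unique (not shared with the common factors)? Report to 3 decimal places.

h² = 0.02² + 0.70² = 0.0004 + 0.4900 = 0.4904
Uniqueness u² = 1 − h² = 1 − 0.4904 = 0.5096

0.510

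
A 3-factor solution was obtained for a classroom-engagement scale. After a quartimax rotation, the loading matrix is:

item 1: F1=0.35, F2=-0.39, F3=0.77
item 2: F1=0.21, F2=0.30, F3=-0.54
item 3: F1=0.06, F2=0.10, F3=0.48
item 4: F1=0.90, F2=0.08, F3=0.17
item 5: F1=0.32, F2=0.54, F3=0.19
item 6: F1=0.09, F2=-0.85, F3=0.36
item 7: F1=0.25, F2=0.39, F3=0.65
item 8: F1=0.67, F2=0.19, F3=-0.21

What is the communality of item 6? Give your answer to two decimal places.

0.86

h² = 0.09² + (-0.85)² + 0.36² = 0.0081 + 0.7225 + 0.1296 = 0.8602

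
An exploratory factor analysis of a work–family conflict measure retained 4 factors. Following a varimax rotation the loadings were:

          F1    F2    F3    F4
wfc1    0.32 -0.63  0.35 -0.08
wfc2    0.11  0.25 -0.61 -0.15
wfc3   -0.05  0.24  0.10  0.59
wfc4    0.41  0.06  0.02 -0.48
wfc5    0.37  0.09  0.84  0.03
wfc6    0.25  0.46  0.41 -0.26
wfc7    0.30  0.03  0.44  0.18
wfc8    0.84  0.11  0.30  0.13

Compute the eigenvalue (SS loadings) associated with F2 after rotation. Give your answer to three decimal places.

SS loadings for F2 = (-0.63)² + 0.25² + 0.24² + 0.06² + 0.09² + 0.46² + 0.03² + 0.11² = 0.3969 + 0.0625 + 0.0576 + 0.0036 + 0.0081 + 0.2116 + 0.0009 + 0.0121 = 0.7533

0.753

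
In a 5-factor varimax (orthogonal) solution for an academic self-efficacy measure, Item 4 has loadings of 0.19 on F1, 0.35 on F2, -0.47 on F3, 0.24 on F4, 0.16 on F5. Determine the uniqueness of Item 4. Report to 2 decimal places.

h² = 0.19² + 0.35² + (-0.47)² + 0.24² + 0.16² = 0.0361 + 0.1225 + 0.2209 + 0.0576 + 0.0256 = 0.4627
Uniqueness u² = 1 − h² = 1 − 0.4627 = 0.5373

0.54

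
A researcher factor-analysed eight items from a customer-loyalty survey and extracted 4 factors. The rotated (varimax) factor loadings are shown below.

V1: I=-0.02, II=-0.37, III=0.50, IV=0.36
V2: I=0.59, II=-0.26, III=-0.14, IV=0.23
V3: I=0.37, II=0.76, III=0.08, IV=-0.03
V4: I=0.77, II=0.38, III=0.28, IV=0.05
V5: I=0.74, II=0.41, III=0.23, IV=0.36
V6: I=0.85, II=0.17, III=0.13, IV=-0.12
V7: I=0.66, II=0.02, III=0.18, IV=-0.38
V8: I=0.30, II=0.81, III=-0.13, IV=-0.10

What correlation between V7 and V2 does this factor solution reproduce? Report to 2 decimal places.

0.27

r̂ = Σ λ_i·λ_j across factors = (0.66)(0.59) + (0.02)(-0.26) + (0.18)(-0.14) + (-0.38)(0.23)
  = +0.3894 -0.0052 -0.0252 -0.0874 = 0.2716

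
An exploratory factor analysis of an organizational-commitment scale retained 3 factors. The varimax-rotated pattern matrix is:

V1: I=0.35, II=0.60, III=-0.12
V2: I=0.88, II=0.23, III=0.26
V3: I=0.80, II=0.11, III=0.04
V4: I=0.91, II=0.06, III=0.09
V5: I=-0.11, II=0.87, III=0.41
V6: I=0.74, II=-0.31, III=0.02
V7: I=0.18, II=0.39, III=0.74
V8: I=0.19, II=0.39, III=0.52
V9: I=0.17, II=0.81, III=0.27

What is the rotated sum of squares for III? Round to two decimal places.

1.15

SS loadings for III = (-0.12)² + 0.26² + 0.04² + 0.09² + 0.41² + 0.02² + 0.74² + 0.52² + 0.27² = 0.0144 + 0.0676 + 0.0016 + 0.0081 + 0.1681 + 0.0004 + 0.5476 + 0.2704 + 0.0729 = 1.1511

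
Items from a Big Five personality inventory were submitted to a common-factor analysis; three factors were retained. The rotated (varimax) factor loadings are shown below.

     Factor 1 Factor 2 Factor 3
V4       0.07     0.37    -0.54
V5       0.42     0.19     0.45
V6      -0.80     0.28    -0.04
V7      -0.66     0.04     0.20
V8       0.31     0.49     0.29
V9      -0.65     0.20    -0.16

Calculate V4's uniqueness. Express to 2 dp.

h² = 0.07² + 0.37² + (-0.54)² = 0.0049 + 0.1369 + 0.2916 = 0.4334
Uniqueness u² = 1 − h² = 1 − 0.4334 = 0.5666

0.57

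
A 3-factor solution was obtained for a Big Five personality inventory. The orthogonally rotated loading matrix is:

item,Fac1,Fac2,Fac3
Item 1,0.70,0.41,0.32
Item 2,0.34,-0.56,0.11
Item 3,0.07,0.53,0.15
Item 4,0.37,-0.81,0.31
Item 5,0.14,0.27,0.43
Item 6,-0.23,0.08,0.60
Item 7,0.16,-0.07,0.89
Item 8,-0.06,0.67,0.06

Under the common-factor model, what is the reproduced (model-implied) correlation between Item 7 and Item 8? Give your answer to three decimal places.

r̂ = Σ λ_i·λ_j across factors = (0.16)(-0.06) + (-0.07)(0.67) + (0.89)(0.06)
  = -0.0096 -0.0469 +0.0534 = -0.0031

-0.003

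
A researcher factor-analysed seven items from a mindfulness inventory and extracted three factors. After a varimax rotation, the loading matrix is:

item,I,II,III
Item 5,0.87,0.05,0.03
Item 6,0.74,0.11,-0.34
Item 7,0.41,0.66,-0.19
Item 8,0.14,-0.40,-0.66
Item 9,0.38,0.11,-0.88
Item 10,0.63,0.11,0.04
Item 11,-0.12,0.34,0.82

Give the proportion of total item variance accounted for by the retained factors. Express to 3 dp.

0.691

SS loadings by factor: 2.0479, 0.7500, 2.0366; total = 4.8345.
Total variance with 7 standardized items is 7, so the solution explains 4.8345/7 = 0.6906.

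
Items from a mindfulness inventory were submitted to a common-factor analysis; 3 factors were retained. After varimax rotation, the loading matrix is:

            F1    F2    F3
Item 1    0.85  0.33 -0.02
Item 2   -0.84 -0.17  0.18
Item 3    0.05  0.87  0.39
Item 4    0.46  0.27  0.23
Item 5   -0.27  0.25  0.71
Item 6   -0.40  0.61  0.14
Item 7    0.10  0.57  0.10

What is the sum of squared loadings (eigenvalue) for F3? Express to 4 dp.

SS loadings for F3 = (-0.02)² + 0.18² + 0.39² + 0.23² + 0.71² + 0.14² + 0.10² = 0.0004 + 0.0324 + 0.1521 + 0.0529 + 0.5041 + 0.0196 + 0.0100 = 0.7715

0.7715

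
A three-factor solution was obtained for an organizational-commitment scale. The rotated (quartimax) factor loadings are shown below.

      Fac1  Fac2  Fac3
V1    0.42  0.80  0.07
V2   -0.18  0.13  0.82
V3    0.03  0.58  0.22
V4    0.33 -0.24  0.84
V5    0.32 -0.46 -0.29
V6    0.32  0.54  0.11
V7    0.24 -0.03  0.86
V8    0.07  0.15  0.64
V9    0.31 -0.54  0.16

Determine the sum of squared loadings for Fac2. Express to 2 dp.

SS loadings for Fac2 = 0.80² + 0.13² + 0.58² + (-0.24)² + (-0.46)² + 0.54² + (-0.03)² + 0.15² + (-0.54)² = 0.6400 + 0.0169 + 0.3364 + 0.0576 + 0.2116 + 0.2916 + 0.0009 + 0.0225 + 0.2916 = 1.8691

1.87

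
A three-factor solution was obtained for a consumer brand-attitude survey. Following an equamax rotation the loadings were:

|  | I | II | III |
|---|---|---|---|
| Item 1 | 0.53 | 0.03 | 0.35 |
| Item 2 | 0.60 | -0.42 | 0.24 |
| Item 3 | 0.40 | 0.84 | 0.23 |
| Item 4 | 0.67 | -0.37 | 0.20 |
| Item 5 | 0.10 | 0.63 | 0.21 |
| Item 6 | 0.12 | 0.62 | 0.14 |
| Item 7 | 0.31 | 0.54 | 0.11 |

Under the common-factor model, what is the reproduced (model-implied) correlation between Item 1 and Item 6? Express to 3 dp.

0.131

r̂ = Σ λ_i·λ_j across factors = (0.53)(0.12) + (0.03)(0.62) + (0.35)(0.14)
  = +0.0636 +0.0186 +0.0490 = 0.1312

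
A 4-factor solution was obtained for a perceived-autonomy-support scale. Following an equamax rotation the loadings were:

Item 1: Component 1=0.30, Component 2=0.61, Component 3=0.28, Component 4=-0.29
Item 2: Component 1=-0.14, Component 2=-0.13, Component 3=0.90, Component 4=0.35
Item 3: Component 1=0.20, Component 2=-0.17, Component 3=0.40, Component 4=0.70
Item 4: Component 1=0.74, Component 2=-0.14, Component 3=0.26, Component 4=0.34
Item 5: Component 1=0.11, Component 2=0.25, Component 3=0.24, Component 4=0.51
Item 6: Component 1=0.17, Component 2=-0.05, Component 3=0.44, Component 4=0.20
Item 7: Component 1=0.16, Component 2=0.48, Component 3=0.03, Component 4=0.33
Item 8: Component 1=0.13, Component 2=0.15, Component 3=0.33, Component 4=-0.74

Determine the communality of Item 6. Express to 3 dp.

h² = 0.17² + (-0.05)² + 0.44² + 0.20² = 0.0289 + 0.0025 + 0.1936 + 0.0400 = 0.2650

0.265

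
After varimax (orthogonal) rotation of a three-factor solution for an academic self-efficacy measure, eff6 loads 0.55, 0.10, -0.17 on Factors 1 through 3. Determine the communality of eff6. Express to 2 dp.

h² = 0.55² + 0.10² + (-0.17)² = 0.3025 + 0.0100 + 0.0289 = 0.3414

0.34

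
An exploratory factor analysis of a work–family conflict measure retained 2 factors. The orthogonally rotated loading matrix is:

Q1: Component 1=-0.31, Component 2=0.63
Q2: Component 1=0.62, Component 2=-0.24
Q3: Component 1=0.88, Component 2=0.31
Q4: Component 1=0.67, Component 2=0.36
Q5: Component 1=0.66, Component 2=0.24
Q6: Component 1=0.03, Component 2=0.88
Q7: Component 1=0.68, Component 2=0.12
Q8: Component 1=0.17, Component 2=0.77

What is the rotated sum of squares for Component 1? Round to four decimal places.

2.6316

SS loadings for Component 1 = (-0.31)² + 0.62² + 0.88² + 0.67² + 0.66² + 0.03² + 0.68² + 0.17² = 0.0961 + 0.3844 + 0.7744 + 0.4489 + 0.4356 + 0.0009 + 0.4624 + 0.0289 = 2.6316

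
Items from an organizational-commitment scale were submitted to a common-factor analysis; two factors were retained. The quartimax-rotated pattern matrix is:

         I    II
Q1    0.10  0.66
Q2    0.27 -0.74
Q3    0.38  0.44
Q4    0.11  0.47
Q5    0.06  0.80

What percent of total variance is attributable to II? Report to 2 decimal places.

SS loadings for II = 0.66² + (-0.74)² + 0.44² + 0.47² + 0.80² = 2.0377
With 5 standardized items, total variance = 5. Proportion = 2.0377/5 = 0.4075 → 40.75%.

40.75%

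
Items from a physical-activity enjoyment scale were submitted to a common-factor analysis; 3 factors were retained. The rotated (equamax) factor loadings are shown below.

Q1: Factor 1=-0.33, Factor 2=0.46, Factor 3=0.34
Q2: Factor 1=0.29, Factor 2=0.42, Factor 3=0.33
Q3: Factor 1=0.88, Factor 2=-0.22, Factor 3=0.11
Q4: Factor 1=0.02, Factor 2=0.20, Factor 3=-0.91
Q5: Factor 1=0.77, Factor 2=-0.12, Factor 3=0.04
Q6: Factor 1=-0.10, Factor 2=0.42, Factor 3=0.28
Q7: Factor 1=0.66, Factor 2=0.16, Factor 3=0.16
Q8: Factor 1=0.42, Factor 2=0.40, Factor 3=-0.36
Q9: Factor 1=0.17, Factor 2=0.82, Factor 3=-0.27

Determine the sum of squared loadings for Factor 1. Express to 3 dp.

2.212

SS loadings for Factor 1 = (-0.33)² + 0.29² + 0.88² + 0.02² + 0.77² + (-0.10)² + 0.66² + 0.42² + 0.17² = 0.1089 + 0.0841 + 0.7744 + 0.0004 + 0.5929 + 0.0100 + 0.4356 + 0.1764 + 0.0289 = 2.2116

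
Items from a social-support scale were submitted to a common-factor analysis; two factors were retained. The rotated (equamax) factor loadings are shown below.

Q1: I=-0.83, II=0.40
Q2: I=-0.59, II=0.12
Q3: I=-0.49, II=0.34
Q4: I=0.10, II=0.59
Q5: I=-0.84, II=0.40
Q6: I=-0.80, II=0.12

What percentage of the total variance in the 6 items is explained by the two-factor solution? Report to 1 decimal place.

57.4%

Communalities: 0.8489, 0.3625, 0.3557, 0.3581, 0.8656, 0.6544; Σh² = 3.4452.
Total variance with 6 standardized items is 6, so the solution explains 3.4452/6 = 0.5742 = 57.42%.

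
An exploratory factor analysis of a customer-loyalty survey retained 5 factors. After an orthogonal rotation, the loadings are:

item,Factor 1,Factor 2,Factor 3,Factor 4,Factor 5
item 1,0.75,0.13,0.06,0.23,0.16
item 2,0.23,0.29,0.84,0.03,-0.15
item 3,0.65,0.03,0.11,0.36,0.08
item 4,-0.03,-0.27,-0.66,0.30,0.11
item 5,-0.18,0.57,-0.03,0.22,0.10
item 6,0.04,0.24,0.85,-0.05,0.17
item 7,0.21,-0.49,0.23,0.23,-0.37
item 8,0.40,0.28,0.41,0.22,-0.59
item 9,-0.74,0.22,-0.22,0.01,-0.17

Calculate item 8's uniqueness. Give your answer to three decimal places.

0.197

h² = 0.40² + 0.28² + 0.41² + 0.22² + (-0.59)² = 0.1600 + 0.0784 + 0.1681 + 0.0484 + 0.3481 = 0.8030
Uniqueness u² = 1 − h² = 1 − 0.8030 = 0.1970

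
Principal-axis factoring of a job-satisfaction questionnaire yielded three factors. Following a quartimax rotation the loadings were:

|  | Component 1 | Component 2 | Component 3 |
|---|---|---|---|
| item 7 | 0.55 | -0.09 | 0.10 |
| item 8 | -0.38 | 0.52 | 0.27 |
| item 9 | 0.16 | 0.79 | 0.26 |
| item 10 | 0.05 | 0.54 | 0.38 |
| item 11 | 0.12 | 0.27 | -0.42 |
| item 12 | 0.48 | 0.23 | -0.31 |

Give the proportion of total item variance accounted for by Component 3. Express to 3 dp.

SS loadings for Component 3 = 0.10² + 0.27² + 0.26² + 0.38² + (-0.42)² + (-0.31)² = 0.5674
Proportion of variance = 0.5674 / 6 = 0.0946.

0.095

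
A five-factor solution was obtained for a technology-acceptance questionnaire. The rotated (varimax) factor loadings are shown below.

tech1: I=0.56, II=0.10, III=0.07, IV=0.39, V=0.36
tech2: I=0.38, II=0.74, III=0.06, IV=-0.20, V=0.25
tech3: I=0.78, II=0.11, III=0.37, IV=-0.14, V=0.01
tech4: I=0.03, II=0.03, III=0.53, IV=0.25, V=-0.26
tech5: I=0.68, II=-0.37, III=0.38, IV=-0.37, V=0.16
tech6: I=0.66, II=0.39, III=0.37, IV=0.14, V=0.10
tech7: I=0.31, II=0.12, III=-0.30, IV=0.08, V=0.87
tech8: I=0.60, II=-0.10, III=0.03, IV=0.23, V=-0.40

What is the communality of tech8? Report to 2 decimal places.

0.58

h² = 0.60² + (-0.10)² + 0.03² + 0.23² + (-0.40)² = 0.3600 + 0.0100 + 0.0009 + 0.0529 + 0.1600 = 0.5838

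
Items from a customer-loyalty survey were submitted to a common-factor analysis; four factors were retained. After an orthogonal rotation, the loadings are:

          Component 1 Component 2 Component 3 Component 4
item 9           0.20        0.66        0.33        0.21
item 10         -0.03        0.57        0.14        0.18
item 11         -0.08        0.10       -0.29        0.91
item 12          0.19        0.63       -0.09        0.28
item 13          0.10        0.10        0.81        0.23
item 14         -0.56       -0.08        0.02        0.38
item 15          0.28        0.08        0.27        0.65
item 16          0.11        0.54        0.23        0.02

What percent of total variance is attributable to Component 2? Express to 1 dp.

SS loadings for Component 2 = 0.66² + 0.57² + 0.10² + 0.63² + 0.10² + (-0.08)² + 0.08² + 0.54² = 1.4818
With 8 standardized items, total variance = 8. Proportion = 1.4818/8 = 0.1852 → 18.52%.

18.5%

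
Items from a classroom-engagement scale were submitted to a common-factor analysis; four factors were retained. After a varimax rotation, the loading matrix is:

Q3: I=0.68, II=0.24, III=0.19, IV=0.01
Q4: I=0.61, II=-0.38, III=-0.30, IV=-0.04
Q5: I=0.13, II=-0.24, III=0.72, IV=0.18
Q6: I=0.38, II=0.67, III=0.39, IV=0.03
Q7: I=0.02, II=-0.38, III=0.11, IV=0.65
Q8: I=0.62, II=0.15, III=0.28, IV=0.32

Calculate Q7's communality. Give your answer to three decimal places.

0.579

h² = 0.02² + (-0.38)² + 0.11² + 0.65² = 0.0004 + 0.1444 + 0.0121 + 0.4225 = 0.5794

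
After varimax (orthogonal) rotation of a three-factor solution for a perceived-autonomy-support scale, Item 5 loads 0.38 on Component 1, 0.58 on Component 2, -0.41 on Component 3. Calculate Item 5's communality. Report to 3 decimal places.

0.649

h² = 0.38² + 0.58² + (-0.41)² = 0.1444 + 0.3364 + 0.1681 = 0.6489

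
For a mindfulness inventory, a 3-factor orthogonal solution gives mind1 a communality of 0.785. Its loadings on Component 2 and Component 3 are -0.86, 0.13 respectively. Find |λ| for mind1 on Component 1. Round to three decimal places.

Under orthogonal rotation h² = Σλ², so λ_Component 1² = h² − (0.7565) = 0.785 − 0.7565 = 0.0285.
|λ| = √0.0285 = 0.1688.

0.169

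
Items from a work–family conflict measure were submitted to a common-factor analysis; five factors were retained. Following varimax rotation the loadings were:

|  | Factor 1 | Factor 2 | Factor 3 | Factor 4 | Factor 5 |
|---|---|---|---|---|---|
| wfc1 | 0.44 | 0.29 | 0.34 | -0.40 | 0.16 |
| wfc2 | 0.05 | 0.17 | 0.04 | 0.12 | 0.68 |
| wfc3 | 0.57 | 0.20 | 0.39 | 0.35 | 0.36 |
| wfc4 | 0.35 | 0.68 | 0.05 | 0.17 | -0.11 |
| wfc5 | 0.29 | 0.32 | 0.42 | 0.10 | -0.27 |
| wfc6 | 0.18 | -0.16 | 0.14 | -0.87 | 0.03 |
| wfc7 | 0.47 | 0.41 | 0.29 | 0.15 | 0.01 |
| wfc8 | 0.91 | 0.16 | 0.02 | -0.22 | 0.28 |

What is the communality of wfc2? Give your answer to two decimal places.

0.51

h² = 0.05² + 0.17² + 0.04² + 0.12² + 0.68² = 0.0025 + 0.0289 + 0.0016 + 0.0144 + 0.4624 = 0.5098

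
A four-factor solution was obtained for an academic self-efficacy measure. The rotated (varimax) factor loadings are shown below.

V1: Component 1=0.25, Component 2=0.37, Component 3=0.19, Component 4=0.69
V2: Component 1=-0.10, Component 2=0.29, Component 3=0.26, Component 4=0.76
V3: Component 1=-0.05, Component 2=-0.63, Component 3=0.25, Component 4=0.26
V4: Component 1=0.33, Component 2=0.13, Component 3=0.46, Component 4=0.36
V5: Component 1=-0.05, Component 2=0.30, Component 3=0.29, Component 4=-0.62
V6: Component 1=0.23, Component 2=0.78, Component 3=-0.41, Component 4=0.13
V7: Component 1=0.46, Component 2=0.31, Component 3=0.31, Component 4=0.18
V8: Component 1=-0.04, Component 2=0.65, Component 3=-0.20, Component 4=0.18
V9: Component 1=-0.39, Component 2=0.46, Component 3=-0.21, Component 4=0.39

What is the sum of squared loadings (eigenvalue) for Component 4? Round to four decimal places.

SS loadings for Component 4 = 0.69² + 0.76² + 0.26² + 0.36² + (-0.62)² + 0.13² + 0.18² + 0.18² + 0.39² = 0.4761 + 0.5776 + 0.0676 + 0.1296 + 0.3844 + 0.0169 + 0.0324 + 0.0324 + 0.1521 = 1.8691

1.8691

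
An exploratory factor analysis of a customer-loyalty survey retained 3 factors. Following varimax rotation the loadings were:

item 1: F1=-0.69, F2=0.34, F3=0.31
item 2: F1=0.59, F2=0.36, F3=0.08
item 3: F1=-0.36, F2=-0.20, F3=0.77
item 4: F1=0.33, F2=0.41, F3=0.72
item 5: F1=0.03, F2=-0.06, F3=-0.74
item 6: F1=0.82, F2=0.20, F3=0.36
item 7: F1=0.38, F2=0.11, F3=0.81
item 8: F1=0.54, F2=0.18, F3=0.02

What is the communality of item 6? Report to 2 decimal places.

h² = 0.82² + 0.20² + 0.36² = 0.6724 + 0.0400 + 0.1296 = 0.8420

0.84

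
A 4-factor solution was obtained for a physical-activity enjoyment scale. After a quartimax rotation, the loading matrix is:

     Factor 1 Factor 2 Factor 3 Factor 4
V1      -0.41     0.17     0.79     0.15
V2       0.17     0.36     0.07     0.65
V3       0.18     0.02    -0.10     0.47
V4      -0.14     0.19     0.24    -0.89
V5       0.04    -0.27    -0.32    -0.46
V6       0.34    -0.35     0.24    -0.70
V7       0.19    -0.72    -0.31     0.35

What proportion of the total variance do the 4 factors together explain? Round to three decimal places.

0.649

Communalities: 0.8436, 0.5859, 0.2637, 0.9054, 0.3885, 0.7857, 0.7731; Σh² = 4.5459.
Total variance with 7 standardized items is 7, so the solution explains 4.5459/7 = 0.6494.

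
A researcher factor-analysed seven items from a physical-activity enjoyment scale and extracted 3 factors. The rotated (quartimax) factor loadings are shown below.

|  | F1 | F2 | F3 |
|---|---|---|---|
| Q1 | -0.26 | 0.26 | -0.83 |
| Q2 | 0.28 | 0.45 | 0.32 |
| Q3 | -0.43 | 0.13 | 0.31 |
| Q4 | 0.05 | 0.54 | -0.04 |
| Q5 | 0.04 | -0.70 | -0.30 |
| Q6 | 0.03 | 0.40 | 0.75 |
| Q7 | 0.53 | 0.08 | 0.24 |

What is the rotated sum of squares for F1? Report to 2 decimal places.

SS loadings for F1 = (-0.26)² + 0.28² + (-0.43)² + 0.05² + 0.04² + 0.03² + 0.53² = 0.0676 + 0.0784 + 0.1849 + 0.0025 + 0.0016 + 0.0009 + 0.2809 = 0.6168

0.62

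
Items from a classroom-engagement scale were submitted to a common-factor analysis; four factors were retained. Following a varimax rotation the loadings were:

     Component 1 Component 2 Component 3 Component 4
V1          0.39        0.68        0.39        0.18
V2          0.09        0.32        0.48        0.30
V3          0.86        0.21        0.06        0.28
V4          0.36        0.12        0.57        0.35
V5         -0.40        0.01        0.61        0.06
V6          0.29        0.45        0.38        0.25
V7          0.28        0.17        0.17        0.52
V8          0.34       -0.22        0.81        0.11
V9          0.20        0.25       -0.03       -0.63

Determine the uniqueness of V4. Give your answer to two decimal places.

h² = 0.36² + 0.12² + 0.57² + 0.35² = 0.1296 + 0.0144 + 0.3249 + 0.1225 = 0.5914
Uniqueness u² = 1 − h² = 1 − 0.5914 = 0.4086

0.41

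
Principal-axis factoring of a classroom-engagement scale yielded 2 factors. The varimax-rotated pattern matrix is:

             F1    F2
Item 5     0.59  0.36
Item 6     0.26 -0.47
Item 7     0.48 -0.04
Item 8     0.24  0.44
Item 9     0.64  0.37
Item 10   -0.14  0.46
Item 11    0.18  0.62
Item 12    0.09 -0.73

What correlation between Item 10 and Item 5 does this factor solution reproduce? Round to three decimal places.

0.083

r̂ = Σ λ_i·λ_j across factors = (-0.14)(0.59) + (0.46)(0.36)
  = -0.0826 +0.1656 = 0.0830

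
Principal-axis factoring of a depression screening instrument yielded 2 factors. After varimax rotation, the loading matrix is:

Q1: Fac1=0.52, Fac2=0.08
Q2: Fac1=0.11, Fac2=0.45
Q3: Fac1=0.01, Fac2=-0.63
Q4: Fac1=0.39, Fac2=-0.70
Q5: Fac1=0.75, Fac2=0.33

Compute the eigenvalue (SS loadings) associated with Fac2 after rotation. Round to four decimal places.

1.2047

SS loadings for Fac2 = 0.08² + 0.45² + (-0.63)² + (-0.70)² + 0.33² = 0.0064 + 0.2025 + 0.3969 + 0.4900 + 0.1089 = 1.2047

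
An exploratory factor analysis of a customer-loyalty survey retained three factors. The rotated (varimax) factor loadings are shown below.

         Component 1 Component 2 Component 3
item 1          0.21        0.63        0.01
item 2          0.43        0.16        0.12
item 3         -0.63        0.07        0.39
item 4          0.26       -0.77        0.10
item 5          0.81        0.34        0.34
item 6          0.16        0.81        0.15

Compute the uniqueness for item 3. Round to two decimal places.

h² = (-0.63)² + 0.07² + 0.39² = 0.3969 + 0.0049 + 0.1521 = 0.5539
Uniqueness u² = 1 − h² = 1 − 0.5539 = 0.4461

0.45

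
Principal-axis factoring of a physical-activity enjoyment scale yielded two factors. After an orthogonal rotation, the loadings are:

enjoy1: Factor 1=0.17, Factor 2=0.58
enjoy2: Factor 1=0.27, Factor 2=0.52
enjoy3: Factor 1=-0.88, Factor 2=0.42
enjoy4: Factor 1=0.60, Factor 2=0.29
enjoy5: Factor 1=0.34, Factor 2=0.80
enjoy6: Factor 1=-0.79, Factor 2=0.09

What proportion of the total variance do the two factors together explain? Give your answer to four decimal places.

SS loadings by factor: 1.9759, 1.5154; total = 3.4913.
Total variance with 6 standardized items is 6, so the solution explains 3.4913/6 = 0.5819.

0.5819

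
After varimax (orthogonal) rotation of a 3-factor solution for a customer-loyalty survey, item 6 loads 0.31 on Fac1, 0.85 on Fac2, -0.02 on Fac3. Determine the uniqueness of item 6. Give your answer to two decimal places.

h² = 0.31² + 0.85² + (-0.02)² = 0.0961 + 0.7225 + 0.0004 = 0.8190
Uniqueness u² = 1 − h² = 1 − 0.8190 = 0.1810

0.18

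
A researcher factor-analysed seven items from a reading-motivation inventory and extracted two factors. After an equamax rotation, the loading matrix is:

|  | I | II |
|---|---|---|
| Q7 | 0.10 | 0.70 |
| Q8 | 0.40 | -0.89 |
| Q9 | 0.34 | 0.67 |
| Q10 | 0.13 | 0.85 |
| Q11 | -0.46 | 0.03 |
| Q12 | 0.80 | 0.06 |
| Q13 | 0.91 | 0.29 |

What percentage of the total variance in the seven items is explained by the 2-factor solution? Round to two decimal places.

Communalities: 0.5000, 0.9521, 0.5645, 0.7394, 0.2125, 0.6436, 0.9122; Σh² = 4.5243.
Total variance with 7 standardized items is 7, so the solution explains 4.5243/7 = 0.6463 = 64.63%.

64.63%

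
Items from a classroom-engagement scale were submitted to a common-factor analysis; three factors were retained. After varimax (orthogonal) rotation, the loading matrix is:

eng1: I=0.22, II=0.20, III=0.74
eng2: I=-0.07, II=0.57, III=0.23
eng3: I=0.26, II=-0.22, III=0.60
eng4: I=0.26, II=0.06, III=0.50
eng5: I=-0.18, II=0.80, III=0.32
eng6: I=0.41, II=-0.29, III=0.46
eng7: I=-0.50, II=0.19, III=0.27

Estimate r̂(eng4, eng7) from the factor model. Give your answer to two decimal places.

0.02

r̂ = Σ λ_i·λ_j across factors = (0.26)(-0.50) + (0.06)(0.19) + (0.50)(0.27)
  = -0.1300 +0.0114 +0.1350 = 0.0164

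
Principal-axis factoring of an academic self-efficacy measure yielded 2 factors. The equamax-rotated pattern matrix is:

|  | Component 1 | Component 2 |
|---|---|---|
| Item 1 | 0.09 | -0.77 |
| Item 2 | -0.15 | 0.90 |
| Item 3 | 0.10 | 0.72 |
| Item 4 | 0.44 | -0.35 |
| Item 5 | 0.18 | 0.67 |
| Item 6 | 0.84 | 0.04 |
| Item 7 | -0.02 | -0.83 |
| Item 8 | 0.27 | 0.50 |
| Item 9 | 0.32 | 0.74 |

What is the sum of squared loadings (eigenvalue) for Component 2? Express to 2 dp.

3.98

SS loadings for Component 2 = (-0.77)² + 0.90² + 0.72² + (-0.35)² + 0.67² + 0.04² + (-0.83)² + 0.50² + 0.74² = 0.5929 + 0.8100 + 0.5184 + 0.1225 + 0.4489 + 0.0016 + 0.6889 + 0.2500 + 0.5476 = 3.9808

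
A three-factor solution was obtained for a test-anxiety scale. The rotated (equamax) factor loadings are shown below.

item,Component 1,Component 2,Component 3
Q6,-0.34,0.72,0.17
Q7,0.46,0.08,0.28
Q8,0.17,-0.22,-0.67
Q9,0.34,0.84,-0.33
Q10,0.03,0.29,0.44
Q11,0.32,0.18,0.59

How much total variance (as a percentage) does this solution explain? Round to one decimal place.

53.0%

SS loadings by factor: 0.5750, 1.3953, 1.2068; total = 3.1771.
Total variance with 6 standardized items is 6, so the solution explains 3.1771/6 = 0.5295 = 52.95%.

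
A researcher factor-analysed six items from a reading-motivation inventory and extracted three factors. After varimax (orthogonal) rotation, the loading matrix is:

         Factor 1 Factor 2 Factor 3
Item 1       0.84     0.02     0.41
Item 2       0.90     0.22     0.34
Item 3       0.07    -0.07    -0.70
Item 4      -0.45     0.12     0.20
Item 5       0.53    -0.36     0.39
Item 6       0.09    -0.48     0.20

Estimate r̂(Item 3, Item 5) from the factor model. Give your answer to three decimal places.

-0.211

r̂ = Σ λ_i·λ_j across factors = (0.07)(0.53) + (-0.07)(-0.36) + (-0.70)(0.39)
  = +0.0371 +0.0252 -0.2730 = -0.2107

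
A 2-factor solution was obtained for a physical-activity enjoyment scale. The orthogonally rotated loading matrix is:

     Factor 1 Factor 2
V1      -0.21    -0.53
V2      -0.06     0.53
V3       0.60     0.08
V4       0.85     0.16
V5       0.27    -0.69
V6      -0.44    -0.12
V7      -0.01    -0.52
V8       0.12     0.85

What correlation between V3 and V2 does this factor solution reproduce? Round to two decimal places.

0.01

r̂ = Σ λ_i·λ_j across factors = (0.60)(-0.06) + (0.08)(0.53)
  = -0.0360 +0.0424 = 0.0064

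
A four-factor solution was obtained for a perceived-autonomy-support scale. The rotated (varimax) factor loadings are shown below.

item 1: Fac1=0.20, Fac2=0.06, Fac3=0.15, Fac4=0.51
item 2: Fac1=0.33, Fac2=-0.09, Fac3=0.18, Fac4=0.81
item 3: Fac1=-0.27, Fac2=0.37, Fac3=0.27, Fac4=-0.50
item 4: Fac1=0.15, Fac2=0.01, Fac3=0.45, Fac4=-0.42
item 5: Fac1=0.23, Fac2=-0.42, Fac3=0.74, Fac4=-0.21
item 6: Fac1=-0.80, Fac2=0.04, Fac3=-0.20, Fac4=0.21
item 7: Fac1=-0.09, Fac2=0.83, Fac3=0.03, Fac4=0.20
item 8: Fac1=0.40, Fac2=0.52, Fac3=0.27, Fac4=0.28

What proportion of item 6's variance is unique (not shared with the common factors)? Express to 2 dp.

h² = (-0.80)² + 0.04² + (-0.20)² + 0.21² = 0.6400 + 0.0016 + 0.0400 + 0.0441 = 0.7257
Uniqueness u² = 1 − h² = 1 − 0.7257 = 0.2743

0.27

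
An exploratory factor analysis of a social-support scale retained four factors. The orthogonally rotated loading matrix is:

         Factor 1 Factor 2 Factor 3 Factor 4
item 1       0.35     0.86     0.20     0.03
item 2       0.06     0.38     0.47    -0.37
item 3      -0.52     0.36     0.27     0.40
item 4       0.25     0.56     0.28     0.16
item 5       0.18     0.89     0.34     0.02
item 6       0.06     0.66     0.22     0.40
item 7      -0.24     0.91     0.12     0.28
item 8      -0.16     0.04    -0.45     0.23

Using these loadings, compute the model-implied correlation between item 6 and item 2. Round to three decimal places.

0.210

r̂ = Σ λ_i·λ_j across factors = (0.06)(0.06) + (0.66)(0.38) + (0.22)(0.47) + (0.40)(-0.37)
  = +0.0036 +0.2508 +0.1034 -0.1480 = 0.2098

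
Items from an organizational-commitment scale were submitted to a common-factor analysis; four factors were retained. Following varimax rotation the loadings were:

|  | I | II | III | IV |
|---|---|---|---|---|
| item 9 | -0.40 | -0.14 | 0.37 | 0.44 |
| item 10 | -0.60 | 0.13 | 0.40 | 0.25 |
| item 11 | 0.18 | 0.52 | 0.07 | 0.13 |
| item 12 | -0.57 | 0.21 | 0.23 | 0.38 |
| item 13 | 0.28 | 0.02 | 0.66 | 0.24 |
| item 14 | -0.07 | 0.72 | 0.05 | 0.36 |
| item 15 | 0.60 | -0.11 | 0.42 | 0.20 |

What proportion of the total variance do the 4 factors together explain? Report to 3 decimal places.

Communalities: 0.5101, 0.5994, 0.3246, 0.5663, 0.5720, 0.6554, 0.5885; Σh² = 3.8163.
Total variance with 7 standardized items is 7, so the solution explains 3.8163/7 = 0.5452.

0.545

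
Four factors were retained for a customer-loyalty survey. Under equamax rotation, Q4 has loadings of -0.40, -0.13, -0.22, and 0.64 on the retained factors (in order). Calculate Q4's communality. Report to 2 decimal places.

h² = (-0.40)² + (-0.13)² + (-0.22)² + 0.64² = 0.1600 + 0.0169 + 0.0484 + 0.4096 = 0.6349

0.63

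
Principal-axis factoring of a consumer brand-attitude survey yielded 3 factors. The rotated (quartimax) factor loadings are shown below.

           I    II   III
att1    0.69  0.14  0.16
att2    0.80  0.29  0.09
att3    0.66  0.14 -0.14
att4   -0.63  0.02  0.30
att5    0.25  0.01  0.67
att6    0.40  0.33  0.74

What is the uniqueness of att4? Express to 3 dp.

h² = (-0.63)² + 0.02² + 0.30² = 0.3969 + 0.0004 + 0.0900 = 0.4873
Uniqueness u² = 1 − h² = 1 − 0.4873 = 0.5127

0.513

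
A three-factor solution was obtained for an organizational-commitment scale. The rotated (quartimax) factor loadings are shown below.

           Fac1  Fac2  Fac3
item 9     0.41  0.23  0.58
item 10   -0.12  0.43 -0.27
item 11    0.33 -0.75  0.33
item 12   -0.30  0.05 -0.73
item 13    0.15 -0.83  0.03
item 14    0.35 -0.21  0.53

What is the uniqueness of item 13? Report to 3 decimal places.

h² = 0.15² + (-0.83)² + 0.03² = 0.0225 + 0.6889 + 0.0009 = 0.7123
Uniqueness u² = 1 − h² = 1 − 0.7123 = 0.2877

0.288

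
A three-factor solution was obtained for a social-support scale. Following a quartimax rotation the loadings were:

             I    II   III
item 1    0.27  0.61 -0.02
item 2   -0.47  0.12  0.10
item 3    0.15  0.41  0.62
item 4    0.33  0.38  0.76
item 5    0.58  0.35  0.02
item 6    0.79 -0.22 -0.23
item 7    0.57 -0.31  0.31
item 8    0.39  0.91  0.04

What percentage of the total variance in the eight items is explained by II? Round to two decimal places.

SS loadings for II = 0.61² + 0.12² + 0.41² + 0.38² + 0.35² + (-0.22)² + (-0.31)² + 0.91² = 1.7941
With 8 standardized items, total variance = 8. Proportion = 1.7941/8 = 0.2243 → 22.43%.

22.43%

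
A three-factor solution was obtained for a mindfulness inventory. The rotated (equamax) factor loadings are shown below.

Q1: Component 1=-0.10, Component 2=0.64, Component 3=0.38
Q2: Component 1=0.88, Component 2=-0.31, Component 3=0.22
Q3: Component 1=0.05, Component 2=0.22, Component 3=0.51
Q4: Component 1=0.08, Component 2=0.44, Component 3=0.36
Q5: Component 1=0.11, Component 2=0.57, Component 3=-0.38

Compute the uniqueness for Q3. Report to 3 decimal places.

h² = 0.05² + 0.22² + 0.51² = 0.0025 + 0.0484 + 0.2601 = 0.3110
Uniqueness u² = 1 − h² = 1 − 0.3110 = 0.6890

0.689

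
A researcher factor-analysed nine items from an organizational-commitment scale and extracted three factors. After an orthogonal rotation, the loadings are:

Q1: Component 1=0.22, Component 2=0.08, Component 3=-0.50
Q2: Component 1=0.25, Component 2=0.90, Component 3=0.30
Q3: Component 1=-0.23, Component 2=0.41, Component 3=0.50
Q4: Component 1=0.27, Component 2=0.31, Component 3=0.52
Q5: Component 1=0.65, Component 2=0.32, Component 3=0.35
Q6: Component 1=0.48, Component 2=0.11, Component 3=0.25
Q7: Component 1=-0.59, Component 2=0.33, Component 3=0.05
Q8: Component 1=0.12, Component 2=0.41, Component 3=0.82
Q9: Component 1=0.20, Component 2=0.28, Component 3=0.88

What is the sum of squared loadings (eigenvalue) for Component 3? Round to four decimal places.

SS loadings for Component 3 = (-0.50)² + 0.30² + 0.50² + 0.52² + 0.35² + 0.25² + 0.05² + 0.82² + 0.88² = 0.2500 + 0.0900 + 0.2500 + 0.2704 + 0.1225 + 0.0625 + 0.0025 + 0.6724 + 0.7744 = 2.4947

2.4947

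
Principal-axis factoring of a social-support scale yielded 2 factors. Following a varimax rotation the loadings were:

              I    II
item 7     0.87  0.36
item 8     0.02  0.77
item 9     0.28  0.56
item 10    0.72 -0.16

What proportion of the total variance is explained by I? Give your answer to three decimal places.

0.339

SS loadings for I = 0.87² + 0.02² + 0.28² + 0.72² = 1.3541
Proportion of variance = 1.3541 / 4 = 0.3385.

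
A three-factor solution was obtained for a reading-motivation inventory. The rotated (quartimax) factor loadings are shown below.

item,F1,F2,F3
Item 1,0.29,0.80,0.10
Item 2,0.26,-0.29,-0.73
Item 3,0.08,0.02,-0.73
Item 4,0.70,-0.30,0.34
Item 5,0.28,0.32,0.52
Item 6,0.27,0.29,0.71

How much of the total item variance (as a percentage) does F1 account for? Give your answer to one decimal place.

SS loadings for F1 = 0.29² + 0.26² + 0.08² + 0.70² + 0.28² + 0.27² = 0.7994
With 6 standardized items, total variance = 6. Proportion = 0.7994/6 = 0.1332 → 13.32%.

13.3%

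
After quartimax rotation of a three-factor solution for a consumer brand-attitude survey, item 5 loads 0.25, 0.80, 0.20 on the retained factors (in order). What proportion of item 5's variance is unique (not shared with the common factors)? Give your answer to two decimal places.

h² = 0.25² + 0.80² + 0.20² = 0.0625 + 0.6400 + 0.0400 = 0.7425
Uniqueness u² = 1 − h² = 1 − 0.7425 = 0.2575

0.26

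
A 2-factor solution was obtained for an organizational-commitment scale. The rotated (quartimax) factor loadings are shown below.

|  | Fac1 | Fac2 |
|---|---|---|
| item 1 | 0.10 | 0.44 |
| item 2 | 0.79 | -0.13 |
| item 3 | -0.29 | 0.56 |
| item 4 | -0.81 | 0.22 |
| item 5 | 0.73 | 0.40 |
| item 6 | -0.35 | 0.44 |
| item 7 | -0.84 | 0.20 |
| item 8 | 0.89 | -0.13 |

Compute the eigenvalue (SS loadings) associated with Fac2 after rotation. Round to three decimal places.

SS loadings for Fac2 = 0.44² + (-0.13)² + 0.56² + 0.22² + 0.40² + 0.44² + 0.20² + (-0.13)² = 0.1936 + 0.0169 + 0.3136 + 0.0484 + 0.1600 + 0.1936 + 0.0400 + 0.0169 = 0.9830

0.983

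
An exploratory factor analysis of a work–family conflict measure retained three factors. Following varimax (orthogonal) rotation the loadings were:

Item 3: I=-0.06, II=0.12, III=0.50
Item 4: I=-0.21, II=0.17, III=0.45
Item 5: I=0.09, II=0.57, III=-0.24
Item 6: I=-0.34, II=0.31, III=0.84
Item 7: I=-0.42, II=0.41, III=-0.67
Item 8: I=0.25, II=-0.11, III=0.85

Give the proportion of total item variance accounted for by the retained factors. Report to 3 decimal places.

0.574

SS loadings by factor: 0.4103, 0.6445, 2.3871; total = 3.4419.
Total variance with 6 standardized items is 6, so the solution explains 3.4419/6 = 0.5736.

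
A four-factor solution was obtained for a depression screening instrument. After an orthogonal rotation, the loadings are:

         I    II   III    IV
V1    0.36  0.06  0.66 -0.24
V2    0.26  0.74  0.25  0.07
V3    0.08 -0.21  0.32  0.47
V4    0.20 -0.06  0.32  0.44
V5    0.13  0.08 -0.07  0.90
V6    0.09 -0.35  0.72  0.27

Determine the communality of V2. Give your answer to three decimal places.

h² = 0.26² + 0.74² + 0.25² + 0.07² = 0.0676 + 0.5476 + 0.0625 + 0.0049 = 0.6826

0.683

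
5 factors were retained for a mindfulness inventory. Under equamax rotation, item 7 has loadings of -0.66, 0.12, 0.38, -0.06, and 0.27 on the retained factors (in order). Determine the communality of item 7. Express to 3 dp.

h² = (-0.66)² + 0.12² + 0.38² + (-0.06)² + 0.27² = 0.4356 + 0.0144 + 0.1444 + 0.0036 + 0.0729 = 0.6709

0.671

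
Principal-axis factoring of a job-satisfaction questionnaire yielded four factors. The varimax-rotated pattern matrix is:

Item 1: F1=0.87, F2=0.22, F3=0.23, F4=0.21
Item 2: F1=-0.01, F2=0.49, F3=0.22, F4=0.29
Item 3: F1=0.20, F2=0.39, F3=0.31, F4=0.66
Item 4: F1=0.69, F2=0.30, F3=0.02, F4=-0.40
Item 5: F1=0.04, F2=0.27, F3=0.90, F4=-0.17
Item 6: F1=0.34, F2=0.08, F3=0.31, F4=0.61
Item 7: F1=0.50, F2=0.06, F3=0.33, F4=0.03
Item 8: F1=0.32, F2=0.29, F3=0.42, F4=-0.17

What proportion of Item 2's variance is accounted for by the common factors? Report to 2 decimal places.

0.37

h² = (-0.01)² + 0.49² + 0.22² + 0.29² = 0.0001 + 0.2401 + 0.0484 + 0.0841 = 0.3727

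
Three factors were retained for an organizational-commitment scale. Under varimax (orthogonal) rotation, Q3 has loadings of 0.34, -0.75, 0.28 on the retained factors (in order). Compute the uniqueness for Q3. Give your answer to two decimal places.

h² = 0.34² + (-0.75)² + 0.28² = 0.1156 + 0.5625 + 0.0784 = 0.7565
Uniqueness u² = 1 − h² = 1 − 0.7565 = 0.2435

0.24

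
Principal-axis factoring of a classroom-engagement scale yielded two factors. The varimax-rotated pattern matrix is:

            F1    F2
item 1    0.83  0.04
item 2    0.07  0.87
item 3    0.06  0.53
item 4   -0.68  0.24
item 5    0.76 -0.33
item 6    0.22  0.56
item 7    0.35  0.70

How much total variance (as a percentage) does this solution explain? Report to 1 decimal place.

56.0%

Communalities: 0.6905, 0.7618, 0.2845, 0.5200, 0.6865, 0.3620, 0.6125; Σh² = 3.9178.
Total variance with 7 standardized items is 7, so the solution explains 3.9178/7 = 0.5597 = 55.97%.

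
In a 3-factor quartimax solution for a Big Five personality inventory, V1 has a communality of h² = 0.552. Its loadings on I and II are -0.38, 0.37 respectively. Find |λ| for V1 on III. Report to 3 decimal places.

0.520

Under orthogonal rotation h² = Σλ², so λ_III² = h² − (0.2813) = 0.552 − 0.2813 = 0.2707.
|λ| = √0.2707 = 0.5203.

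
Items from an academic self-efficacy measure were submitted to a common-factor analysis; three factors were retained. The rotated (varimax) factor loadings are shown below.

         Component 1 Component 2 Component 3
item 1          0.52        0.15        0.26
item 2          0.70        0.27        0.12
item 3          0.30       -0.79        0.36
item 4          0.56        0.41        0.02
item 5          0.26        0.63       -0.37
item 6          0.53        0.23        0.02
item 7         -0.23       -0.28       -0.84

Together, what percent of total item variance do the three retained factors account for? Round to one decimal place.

57.7%

Communalities: 0.3605, 0.5773, 0.8437, 0.4821, 0.6014, 0.3342, 0.8369; Σh² = 4.0361.
Total variance with 7 standardized items is 7, so the solution explains 4.0361/7 = 0.5766 = 57.66%.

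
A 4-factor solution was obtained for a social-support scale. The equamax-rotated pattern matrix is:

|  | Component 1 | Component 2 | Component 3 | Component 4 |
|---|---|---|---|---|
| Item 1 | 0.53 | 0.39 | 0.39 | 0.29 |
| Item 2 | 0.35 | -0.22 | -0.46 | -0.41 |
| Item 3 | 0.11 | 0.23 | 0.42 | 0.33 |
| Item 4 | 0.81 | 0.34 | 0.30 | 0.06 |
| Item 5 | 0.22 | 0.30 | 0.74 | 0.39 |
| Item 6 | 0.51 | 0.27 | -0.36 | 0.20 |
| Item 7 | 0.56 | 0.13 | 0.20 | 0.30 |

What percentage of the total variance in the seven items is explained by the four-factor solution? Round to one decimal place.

60.5%

SS loadings by factor: 1.6937, 0.5488, 1.3473, 0.6468; total = 4.2366.
Total variance with 7 standardized items is 7, so the solution explains 4.2366/7 = 0.6052 = 60.52%.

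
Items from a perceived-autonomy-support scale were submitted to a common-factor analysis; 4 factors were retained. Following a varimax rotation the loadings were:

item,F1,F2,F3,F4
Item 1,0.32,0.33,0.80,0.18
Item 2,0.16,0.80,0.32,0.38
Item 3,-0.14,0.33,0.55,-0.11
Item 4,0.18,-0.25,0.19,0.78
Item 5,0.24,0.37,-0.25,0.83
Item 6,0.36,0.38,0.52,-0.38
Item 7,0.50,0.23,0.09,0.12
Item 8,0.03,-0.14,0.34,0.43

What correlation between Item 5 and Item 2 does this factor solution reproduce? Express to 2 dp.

r̂ = Σ λ_i·λ_j across factors = (0.24)(0.16) + (0.37)(0.80) + (-0.25)(0.32) + (0.83)(0.38)
  = +0.0384 +0.2960 -0.0800 +0.3154 = 0.5698

0.57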